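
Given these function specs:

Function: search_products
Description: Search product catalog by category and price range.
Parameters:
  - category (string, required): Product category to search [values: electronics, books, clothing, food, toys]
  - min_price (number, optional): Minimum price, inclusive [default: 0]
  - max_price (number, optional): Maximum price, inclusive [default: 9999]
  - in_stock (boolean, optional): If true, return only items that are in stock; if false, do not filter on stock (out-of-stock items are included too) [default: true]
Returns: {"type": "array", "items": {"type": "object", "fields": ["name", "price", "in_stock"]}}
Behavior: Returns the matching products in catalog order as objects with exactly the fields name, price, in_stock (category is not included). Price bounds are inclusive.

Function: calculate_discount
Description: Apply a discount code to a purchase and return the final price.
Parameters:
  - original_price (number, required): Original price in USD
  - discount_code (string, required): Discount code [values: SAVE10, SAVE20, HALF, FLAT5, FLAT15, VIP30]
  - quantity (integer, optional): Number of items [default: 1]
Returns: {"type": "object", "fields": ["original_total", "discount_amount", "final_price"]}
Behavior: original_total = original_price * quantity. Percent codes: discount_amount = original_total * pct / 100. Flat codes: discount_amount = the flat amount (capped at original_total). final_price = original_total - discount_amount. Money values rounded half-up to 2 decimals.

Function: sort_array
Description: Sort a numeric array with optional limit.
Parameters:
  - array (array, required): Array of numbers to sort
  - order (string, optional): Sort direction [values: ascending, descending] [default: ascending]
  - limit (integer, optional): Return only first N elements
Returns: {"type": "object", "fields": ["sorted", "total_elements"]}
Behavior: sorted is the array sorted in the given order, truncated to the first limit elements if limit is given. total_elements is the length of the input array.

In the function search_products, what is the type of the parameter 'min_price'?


The search_products spec declares:
  - min_price (number, optional): Minimum price, inclusive [default: 0]
Type:
number


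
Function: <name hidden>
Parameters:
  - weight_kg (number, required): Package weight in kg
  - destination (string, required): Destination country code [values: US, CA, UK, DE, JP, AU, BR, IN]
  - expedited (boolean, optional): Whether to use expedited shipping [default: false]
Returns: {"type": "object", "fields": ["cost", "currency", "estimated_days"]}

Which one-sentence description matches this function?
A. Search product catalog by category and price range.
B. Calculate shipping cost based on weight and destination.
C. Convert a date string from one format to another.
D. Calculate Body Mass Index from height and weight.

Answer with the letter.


Parameters weight_kg, destination, expedited and return ["cost", "currency", "estimated_days"] fit: Calculate shipping cost based on weight and destination.
B


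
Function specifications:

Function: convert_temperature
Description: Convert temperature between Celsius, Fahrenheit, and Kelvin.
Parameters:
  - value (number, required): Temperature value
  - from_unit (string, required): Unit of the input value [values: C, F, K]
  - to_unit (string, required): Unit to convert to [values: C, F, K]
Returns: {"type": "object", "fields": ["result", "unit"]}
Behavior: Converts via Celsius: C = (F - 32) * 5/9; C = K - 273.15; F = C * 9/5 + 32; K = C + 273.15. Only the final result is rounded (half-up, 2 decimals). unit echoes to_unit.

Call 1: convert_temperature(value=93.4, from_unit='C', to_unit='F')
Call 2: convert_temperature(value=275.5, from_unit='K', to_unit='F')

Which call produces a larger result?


Call 1:
  Input already in C: 93.4
  To F: 93.4 * 9/5 + 32 = 200.12
  Round to 2 decimals: 200.12
  -> 200.12 F
Call 2:
  To C: 275.5 - 273.15 = 2.35
  To F: 2.35 * 9/5 + 32 = 36.23
  Round to 2 decimals: 36.23
  -> 36.23 F
Call 1 (200.12 F)


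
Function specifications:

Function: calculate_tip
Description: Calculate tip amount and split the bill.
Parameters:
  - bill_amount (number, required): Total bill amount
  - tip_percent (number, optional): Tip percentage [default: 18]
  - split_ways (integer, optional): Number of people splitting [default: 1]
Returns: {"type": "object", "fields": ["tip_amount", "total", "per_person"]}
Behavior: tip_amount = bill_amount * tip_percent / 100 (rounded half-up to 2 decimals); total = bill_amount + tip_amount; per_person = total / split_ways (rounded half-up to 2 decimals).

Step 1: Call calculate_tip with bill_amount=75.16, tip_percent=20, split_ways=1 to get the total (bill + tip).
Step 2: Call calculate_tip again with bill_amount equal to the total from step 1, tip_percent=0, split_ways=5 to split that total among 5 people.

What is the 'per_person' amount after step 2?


Step 1: calculate_tip(bill_amount=75.16, tip_percent=20, split_ways=1)
  tip_amount = 75.16 * 20/100 = 15.032 -> 15.03
  total = 75.16 + 15.03 = 90.19
  per_person = 90.19 / 1 = 90.19 -> 90.19
  -> total = 90.19
Step 2: calculate_tip(bill_amount=90.19, tip_percent=0, split_ways=5)
  tip_amount = 90.19 * 0/100 = 0 -> 0.00
  total = 90.19 + 0.00 = 90.19
  per_person = 90.19 / 5 = 18.038 -> 18.04
  -> per_person = 18.04
$18.04


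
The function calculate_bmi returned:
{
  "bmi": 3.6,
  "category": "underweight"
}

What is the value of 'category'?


underweight


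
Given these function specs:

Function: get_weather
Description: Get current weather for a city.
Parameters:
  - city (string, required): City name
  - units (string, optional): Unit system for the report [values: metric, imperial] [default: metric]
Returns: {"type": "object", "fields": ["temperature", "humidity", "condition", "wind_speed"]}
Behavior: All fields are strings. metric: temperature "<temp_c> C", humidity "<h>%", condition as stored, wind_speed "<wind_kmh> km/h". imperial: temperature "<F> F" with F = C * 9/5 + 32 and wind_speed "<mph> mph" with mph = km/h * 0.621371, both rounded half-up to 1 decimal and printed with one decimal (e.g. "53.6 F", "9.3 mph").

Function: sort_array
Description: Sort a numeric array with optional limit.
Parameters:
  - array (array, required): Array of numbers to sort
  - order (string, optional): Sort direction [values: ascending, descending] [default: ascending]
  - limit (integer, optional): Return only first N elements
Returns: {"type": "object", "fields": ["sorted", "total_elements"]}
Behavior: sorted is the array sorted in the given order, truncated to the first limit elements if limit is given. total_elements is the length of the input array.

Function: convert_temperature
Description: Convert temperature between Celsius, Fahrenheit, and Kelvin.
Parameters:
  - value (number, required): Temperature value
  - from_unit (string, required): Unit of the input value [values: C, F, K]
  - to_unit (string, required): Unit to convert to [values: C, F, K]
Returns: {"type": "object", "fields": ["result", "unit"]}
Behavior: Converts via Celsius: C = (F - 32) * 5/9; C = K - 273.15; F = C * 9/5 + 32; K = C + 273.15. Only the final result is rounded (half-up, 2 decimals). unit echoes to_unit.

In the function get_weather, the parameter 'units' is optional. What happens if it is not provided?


The get_weather spec declares:
  - units (string, optional): Unit system for the report [values: metric, imperial] [default: metric]
It defaults to metric


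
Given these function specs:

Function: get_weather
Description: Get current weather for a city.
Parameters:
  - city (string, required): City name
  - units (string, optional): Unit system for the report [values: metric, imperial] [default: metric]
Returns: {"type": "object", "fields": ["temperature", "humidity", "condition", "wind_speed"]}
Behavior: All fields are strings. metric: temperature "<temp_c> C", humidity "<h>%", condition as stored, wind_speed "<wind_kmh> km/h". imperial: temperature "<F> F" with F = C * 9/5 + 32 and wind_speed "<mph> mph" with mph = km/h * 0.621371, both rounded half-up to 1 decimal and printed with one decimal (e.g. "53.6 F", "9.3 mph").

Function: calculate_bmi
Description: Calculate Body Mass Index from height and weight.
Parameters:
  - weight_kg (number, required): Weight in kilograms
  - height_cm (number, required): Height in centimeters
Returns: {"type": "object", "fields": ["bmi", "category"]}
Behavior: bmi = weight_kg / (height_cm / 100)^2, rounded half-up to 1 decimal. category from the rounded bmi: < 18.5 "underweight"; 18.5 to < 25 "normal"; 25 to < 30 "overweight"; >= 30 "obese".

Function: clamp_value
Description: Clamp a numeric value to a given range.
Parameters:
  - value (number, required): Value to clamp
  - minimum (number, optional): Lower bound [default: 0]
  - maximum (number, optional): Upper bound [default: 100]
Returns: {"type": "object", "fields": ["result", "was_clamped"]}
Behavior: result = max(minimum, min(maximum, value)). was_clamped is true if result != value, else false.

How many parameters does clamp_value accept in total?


Parameters of clamp_value: value (required), minimum (optional), maximum (optional)
Total:
3


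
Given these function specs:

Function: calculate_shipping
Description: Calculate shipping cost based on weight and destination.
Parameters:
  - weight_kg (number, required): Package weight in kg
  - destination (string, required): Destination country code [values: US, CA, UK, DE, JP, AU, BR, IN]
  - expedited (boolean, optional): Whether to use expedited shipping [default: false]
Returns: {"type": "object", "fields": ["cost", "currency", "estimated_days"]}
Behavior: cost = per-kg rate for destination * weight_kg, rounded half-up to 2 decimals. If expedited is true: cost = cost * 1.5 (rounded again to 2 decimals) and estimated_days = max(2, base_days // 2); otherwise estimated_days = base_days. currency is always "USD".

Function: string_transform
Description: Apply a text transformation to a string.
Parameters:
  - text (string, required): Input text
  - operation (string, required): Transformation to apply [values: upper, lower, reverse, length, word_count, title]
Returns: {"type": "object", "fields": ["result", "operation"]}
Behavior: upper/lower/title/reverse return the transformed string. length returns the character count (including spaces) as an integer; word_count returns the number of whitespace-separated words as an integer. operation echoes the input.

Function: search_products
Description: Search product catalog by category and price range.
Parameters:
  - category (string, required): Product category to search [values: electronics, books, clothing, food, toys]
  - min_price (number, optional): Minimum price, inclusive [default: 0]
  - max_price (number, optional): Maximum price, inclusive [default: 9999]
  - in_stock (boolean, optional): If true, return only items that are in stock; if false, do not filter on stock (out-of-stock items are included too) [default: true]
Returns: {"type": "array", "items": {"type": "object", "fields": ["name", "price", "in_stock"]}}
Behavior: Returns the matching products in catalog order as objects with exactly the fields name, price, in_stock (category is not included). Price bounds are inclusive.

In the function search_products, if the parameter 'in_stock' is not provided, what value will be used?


The search_products spec declares:
  - in_stock (boolean, optional): If true, return only items that are in stock; if false, do not filter on stock (out-of-stock items are included too) [default: true]
Default:
true


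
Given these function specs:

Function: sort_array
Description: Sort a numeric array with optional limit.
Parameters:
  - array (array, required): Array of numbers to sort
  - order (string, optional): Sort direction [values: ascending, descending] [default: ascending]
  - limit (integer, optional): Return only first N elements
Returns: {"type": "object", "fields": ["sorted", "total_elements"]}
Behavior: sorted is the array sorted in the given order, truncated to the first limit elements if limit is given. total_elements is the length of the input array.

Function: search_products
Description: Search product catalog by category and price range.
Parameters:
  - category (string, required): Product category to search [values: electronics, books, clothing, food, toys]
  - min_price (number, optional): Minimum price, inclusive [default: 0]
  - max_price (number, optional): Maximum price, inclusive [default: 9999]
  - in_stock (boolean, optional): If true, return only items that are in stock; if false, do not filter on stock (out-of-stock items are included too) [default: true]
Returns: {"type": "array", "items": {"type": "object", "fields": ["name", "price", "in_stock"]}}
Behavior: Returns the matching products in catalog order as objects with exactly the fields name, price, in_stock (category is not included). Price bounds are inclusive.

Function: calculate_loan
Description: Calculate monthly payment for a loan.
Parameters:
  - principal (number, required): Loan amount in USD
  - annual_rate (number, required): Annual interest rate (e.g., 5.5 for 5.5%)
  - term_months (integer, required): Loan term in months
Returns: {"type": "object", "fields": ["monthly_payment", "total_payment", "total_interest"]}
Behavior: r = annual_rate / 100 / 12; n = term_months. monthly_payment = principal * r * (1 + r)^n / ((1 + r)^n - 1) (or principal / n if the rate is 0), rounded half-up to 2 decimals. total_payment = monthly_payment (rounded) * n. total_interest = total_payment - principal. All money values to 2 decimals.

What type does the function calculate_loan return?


The calculate_loan spec declares Returns: {"type": "object", "fields": ["monthly_payment", "total_payment", "total_interest"]}
Type:
object


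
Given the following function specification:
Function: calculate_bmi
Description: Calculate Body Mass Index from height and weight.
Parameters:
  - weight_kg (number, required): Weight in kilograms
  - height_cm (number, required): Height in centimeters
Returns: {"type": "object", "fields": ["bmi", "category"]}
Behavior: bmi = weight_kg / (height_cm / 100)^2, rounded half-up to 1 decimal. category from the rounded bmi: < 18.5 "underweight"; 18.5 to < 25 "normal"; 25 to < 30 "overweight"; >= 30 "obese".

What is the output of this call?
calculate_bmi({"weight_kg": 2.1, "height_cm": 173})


height_m = 173 / 100 = 1.73
bmi = 2.1 / 1.73^2 = 2.1 / 2.9929 = 0.701661 -> 0.7
0.7 < 18.5 -> underweight
Output:
{"bmi": 0.7, "category": "underweight"}


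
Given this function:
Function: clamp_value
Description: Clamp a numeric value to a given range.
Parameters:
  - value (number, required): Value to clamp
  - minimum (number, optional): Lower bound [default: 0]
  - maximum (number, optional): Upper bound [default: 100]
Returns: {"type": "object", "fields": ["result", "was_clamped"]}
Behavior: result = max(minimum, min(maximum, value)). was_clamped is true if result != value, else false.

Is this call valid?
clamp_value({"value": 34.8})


Checking all required parameters present and types match... All valid.
Valid


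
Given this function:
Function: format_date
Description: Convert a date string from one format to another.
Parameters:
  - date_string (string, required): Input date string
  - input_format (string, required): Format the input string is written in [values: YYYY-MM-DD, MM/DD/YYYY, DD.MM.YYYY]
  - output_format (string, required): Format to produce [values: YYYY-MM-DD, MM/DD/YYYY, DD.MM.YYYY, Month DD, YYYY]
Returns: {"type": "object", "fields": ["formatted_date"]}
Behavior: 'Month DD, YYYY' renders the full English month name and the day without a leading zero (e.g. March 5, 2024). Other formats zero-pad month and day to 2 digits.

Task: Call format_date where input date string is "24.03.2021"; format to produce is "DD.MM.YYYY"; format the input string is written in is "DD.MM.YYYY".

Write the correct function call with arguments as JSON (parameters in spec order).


Mapping each described value to its parameter name:
  'Input date string' -> date_string = "24.03.2021"
  'Format to produce' -> output_format = "DD.MM.YYYY"
  'Format the input string is written in' -> input_format = "DD.MM.YYYY"
format_date({"date_string": "24.03.2021", "input_format": "DD.MM.YYYY", "output_format": "DD.MM.YYYY"})


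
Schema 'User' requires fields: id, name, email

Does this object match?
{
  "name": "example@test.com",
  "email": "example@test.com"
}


Checking required fields...
Missing: id
Invalid - missing required field 'id'


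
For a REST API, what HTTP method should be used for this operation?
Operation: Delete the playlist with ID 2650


GET = read, POST = create, PUT = update/replace, DELETE = remove
This operation is a removal.
DELETE


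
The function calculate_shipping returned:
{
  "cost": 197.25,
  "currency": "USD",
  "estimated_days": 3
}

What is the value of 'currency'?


USD


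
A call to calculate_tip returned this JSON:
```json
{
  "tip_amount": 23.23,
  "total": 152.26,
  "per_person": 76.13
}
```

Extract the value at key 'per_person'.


76.13


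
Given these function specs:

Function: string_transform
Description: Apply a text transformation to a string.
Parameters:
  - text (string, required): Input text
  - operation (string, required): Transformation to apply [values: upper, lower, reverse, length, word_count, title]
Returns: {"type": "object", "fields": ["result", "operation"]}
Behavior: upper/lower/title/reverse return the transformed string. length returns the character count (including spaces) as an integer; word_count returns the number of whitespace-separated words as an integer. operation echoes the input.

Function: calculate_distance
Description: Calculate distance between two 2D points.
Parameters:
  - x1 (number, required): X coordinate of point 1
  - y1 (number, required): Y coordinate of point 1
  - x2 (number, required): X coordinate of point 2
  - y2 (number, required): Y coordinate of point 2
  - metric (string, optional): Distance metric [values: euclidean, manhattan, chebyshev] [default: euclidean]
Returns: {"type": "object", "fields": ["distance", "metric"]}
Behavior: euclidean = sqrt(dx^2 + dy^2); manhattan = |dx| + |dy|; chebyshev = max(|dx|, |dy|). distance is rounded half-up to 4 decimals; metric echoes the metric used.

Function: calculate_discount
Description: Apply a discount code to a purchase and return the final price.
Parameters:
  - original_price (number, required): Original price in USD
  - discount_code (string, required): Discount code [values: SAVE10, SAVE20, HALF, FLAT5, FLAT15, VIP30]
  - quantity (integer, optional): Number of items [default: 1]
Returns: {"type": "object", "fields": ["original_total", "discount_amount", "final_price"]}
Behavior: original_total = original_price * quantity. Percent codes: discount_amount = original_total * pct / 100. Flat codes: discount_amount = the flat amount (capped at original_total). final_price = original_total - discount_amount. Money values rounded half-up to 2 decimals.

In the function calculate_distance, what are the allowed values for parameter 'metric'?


The calculate_distance spec declares:
  - metric (string, optional): Distance metric [values: euclidean, manhattan, chebyshev] [default: euclidean]
Allowed values:
euclidean, manhattan, chebyshev


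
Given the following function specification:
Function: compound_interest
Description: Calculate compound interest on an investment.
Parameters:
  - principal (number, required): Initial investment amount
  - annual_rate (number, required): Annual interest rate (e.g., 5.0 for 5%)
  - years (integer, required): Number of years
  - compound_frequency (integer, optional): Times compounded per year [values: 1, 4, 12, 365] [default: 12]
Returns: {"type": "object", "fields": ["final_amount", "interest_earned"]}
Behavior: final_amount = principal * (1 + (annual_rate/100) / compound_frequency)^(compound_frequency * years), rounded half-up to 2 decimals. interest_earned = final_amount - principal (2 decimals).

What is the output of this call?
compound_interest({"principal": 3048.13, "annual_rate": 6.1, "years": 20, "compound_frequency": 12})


rate per period = 6.1/100/12 = 0.005083333333 (keep full precision); periods = 12 * 20 = 240
(1 + 0.005083333333)^240 = 3.37673625
final_amount = 3048.13 * 3.37673625 = 10292.731052 -> 10292.73
interest_earned = 10292.73 - 3048.13 = 7244.60
Output:
{"final_amount": 10292.73, "interest_earned": 7244.6}


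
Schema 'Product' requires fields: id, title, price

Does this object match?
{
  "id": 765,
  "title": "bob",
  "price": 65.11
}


Checking required fields... All present.
Valid - all required fields present


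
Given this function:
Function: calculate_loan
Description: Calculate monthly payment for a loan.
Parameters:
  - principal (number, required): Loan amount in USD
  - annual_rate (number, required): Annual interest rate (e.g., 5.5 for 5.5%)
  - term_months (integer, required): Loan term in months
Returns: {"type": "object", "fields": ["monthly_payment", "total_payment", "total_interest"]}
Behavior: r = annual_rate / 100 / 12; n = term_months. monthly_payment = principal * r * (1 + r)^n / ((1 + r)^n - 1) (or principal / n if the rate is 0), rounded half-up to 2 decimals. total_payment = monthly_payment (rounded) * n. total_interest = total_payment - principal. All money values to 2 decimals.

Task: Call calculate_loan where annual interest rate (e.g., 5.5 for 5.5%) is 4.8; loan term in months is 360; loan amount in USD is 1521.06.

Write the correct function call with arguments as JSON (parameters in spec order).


Mapping each described value to its parameter name:
  'Annual interest rate (e.g., 5.5 for 5.5%)' -> annual_rate = 4.8
  'Loan term in months' -> term_months = 360
  'Loan amount in USD' -> principal = 1521.06
calculate_loan({"principal": 1521.06, "annual_rate": 4.8, "term_months": 360})


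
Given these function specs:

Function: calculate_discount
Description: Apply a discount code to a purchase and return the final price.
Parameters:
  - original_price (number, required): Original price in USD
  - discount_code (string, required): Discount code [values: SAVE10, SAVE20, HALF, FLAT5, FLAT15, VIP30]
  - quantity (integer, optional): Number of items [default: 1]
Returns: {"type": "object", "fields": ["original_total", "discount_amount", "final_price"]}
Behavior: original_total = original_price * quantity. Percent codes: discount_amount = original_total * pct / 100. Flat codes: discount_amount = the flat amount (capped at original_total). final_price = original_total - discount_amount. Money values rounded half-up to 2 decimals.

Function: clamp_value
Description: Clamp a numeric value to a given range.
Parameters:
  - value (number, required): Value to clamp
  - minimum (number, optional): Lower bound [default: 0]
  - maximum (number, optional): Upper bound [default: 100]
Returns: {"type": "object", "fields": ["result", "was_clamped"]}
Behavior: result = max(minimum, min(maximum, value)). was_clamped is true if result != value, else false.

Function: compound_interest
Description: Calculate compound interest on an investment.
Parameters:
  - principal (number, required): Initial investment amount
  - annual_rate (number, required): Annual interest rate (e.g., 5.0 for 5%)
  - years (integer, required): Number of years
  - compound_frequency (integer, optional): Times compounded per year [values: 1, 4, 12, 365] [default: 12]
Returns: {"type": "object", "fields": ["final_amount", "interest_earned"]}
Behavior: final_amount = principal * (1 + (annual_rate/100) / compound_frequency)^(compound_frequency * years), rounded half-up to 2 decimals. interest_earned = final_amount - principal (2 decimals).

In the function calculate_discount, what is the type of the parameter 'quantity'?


The calculate_discount spec declares:
  - quantity (integer, optional): Number of items [default: 1]
Type:
integer


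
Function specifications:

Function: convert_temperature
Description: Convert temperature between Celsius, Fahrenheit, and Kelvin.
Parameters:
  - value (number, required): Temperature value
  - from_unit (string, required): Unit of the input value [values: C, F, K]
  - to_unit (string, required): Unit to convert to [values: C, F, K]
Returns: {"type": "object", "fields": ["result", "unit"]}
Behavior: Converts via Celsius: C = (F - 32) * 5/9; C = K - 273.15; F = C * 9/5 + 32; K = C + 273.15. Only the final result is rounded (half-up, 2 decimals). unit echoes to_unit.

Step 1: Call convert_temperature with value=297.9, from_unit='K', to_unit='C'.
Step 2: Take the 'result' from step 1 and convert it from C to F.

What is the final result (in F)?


Step 1: convert_temperature(value=297.9, from_unit=K, to_unit=C)
  To C: 297.9 - 273.15 = 24.75
  Target is C: 24.75
  Round to 2 decimals: 24.75
  -> result = 24.75 C
Step 2: convert_temperature(value=24.75, from_unit=C, to_unit=F)
  Input already in C: 24.75
  To F: 24.75 * 9/5 + 32 = 76.55
  Round to 2 decimals: 76.55
  -> result = 76.55 F
76.55 F


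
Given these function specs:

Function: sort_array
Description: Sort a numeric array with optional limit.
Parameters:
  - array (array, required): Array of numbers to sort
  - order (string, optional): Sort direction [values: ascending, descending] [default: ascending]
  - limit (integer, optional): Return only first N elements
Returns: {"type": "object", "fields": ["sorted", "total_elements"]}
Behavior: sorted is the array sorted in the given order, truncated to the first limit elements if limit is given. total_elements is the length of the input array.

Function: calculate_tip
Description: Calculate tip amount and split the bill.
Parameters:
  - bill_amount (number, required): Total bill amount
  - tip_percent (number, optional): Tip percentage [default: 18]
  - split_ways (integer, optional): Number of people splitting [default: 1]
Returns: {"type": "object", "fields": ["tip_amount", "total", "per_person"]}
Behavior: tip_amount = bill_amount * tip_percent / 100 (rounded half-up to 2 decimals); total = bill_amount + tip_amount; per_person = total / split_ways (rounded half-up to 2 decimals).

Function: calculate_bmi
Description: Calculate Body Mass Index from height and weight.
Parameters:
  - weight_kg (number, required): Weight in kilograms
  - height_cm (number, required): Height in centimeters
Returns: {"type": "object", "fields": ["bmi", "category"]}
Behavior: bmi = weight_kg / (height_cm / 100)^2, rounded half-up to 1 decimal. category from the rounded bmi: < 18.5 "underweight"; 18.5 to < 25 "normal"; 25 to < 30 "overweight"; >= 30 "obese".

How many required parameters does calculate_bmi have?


Parameters of calculate_bmi: weight_kg (required), height_cm (required)
Required count:
2


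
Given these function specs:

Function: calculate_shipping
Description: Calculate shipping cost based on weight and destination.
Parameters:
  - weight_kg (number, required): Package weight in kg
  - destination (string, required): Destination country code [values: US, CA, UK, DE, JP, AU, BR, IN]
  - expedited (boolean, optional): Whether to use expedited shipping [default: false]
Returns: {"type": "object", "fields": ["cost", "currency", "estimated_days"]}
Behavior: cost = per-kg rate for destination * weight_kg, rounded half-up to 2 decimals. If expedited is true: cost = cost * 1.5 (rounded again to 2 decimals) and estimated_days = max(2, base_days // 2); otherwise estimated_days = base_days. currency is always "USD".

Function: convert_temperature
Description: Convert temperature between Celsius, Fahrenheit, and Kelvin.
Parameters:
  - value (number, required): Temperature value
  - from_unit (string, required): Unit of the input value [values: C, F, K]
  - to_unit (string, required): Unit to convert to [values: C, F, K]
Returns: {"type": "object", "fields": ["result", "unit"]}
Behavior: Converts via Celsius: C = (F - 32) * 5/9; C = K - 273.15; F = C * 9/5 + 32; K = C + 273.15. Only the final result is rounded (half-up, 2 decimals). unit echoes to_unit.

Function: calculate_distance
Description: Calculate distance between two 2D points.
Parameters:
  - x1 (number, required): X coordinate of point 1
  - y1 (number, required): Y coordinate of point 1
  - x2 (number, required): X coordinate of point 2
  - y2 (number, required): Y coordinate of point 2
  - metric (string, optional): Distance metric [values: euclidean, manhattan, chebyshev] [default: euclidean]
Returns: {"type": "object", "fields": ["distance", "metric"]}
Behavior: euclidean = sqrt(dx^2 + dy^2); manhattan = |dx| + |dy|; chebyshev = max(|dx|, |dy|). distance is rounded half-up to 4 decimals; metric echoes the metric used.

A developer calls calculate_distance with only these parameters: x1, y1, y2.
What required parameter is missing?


Required parameters: x1, y1, x2, y2
Provided: x1, y1, y2
Missing: x2
x2


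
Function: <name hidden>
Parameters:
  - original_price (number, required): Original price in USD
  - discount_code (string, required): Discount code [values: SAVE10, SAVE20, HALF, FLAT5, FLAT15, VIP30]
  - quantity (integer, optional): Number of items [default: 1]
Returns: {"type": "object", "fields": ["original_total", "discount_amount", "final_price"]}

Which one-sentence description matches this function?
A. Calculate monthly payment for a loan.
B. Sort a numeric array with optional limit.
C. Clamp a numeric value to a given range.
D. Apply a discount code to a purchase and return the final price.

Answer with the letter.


Parameters original_price, discount_code, quantity and return ["original_total", "discount_amount", "final_price"] fit: Apply a discount code to a purchase and return the final price.
D


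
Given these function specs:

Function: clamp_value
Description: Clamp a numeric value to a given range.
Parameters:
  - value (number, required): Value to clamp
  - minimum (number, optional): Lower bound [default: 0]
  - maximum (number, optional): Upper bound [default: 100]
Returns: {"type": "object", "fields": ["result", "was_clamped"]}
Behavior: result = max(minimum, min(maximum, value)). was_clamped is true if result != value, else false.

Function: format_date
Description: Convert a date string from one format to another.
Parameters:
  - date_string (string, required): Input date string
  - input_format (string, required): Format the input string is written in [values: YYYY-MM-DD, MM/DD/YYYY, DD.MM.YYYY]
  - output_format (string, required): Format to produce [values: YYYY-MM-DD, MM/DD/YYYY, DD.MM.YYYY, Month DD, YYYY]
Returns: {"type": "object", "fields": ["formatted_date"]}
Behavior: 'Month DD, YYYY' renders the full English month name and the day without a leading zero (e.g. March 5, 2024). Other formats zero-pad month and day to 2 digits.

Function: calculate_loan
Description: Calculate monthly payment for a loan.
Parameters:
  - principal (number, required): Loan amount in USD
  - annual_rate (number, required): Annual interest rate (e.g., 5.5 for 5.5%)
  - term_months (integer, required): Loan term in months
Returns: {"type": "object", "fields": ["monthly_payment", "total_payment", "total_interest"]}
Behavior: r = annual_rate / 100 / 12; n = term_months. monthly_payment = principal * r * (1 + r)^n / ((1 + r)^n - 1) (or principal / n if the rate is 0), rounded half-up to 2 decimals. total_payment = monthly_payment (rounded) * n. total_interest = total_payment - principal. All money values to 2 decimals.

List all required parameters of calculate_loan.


Parameters of calculate_loan and their required/optional flag:
  principal: required
  annual_rate: required
  term_months: required
annual_rate, principal, term_months


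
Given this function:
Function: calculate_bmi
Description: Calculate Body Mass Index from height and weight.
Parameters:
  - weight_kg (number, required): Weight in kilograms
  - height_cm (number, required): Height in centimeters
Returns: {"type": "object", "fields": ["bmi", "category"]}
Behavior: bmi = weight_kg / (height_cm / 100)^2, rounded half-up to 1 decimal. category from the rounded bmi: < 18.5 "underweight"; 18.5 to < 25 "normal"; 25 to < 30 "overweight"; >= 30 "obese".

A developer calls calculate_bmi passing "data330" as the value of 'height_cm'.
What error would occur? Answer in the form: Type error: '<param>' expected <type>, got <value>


Spec: 'height_cm' is declared as number; "data330" is a string.
Type error: 'height_cm' expected number, got "data330"


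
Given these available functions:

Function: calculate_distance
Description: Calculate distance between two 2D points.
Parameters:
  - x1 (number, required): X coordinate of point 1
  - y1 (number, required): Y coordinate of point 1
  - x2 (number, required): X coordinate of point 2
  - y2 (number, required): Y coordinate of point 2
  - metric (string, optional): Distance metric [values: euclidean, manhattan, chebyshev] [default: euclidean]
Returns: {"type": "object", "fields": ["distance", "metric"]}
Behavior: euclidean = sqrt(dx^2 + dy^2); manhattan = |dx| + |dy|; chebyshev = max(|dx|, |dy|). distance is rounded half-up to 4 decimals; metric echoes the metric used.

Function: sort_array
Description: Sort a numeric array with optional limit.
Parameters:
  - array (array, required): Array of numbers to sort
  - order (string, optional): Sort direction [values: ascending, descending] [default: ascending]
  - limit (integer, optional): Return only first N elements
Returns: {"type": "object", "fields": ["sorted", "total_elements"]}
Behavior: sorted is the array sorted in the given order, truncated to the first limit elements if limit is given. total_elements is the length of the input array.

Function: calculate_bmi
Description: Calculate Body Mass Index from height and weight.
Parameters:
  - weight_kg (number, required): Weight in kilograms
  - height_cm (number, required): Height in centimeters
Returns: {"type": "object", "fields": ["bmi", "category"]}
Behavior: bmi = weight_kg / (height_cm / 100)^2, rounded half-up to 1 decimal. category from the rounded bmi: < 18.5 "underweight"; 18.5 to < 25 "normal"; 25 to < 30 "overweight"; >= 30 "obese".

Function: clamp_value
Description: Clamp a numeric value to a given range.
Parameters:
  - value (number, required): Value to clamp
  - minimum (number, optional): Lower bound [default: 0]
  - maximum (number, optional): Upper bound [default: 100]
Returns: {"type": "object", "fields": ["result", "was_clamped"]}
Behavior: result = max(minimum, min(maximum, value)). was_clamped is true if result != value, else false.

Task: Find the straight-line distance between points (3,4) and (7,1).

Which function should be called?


The task needs a function whose description is: Calculate distance between two 2D points.
calculate_distance


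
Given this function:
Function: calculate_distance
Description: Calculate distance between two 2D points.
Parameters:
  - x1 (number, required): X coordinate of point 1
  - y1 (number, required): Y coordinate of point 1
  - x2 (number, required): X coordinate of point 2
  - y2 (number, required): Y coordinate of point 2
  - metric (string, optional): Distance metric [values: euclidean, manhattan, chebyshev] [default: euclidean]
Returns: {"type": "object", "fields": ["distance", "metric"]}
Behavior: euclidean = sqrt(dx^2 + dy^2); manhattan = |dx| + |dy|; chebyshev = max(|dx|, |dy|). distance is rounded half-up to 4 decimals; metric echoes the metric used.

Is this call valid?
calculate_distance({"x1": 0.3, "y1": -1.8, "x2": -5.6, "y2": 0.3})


Checking all required parameters present and types match... All valid.
Valid


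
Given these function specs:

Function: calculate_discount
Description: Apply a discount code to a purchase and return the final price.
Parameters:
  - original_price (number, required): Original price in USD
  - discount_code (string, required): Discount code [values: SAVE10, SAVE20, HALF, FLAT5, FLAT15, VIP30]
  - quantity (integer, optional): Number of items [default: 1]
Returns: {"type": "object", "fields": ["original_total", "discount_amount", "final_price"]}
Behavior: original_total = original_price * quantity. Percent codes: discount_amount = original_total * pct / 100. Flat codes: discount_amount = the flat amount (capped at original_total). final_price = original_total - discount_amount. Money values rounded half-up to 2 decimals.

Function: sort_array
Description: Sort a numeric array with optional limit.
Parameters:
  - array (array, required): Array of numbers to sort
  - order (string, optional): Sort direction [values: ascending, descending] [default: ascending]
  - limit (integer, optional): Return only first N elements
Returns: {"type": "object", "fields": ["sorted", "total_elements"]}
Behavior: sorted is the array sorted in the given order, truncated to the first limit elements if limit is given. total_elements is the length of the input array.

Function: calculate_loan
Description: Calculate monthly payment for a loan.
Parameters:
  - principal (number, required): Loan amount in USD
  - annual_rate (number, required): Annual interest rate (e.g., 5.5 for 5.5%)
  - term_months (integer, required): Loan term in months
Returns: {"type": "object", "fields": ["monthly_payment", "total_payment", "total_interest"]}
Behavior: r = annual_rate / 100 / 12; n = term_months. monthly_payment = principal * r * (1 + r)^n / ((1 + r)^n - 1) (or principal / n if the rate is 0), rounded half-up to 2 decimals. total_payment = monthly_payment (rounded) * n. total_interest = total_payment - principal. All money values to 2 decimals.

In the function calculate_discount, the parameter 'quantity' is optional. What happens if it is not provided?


The calculate_discount spec declares:
  - quantity (integer, optional): Number of items [default: 1]
It defaults to 1


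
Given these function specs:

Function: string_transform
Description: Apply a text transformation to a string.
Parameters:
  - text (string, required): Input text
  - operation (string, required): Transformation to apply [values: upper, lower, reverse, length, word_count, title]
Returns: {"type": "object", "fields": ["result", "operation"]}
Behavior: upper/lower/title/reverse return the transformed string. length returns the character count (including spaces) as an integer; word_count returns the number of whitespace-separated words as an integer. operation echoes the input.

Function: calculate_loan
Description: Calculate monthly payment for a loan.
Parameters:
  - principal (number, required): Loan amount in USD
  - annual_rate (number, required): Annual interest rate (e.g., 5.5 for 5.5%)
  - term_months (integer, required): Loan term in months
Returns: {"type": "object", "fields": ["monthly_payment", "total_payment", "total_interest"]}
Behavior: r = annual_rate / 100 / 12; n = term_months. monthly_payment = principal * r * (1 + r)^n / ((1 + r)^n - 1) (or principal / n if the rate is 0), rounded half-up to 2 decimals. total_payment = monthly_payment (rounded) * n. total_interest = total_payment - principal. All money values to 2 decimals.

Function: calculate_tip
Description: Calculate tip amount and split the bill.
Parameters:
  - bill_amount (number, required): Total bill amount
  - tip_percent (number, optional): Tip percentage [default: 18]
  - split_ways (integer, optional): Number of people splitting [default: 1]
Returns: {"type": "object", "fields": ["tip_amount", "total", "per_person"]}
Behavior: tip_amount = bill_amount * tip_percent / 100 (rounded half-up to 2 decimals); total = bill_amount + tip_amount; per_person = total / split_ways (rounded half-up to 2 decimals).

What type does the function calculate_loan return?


The calculate_loan spec declares Returns: {"type": "object", "fields": ["monthly_payment", "total_payment", "total_interest"]}
Type:
object


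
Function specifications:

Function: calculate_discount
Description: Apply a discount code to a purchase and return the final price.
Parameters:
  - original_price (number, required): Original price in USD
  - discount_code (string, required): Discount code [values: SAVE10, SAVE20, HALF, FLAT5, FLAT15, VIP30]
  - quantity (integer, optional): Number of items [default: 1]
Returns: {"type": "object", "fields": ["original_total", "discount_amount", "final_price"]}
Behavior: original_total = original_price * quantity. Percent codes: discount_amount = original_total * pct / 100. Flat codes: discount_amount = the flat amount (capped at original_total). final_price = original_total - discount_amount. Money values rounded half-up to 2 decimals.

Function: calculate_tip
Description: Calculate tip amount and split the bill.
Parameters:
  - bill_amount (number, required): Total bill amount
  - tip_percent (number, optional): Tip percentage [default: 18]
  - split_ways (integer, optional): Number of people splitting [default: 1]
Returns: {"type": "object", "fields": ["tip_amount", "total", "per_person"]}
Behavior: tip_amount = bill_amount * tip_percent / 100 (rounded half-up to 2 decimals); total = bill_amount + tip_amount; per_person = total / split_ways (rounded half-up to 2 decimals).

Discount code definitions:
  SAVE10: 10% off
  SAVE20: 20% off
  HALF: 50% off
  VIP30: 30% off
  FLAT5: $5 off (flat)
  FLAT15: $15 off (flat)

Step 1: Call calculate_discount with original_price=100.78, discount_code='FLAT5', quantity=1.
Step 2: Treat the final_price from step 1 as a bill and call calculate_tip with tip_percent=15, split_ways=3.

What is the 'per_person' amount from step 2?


Step 1: calculate_discount(original_price=100.78, discount_code=FLAT5, quantity=1)
  original_total = 100.78 * 1 = 100.78
  FLAT5 = $5 flat: discount_amount = min(5.00, 100.78) = 5.00
  final_price = 100.78 - 5.00 = 95.78
  -> final_price = 95.78
Step 2: calculate_tip(bill_amount=95.78, tip_percent=15, split_ways=3)
  tip_amount = 95.78 * 15/100 = 14.367 -> 14.37
  total = 95.78 + 14.37 = 110.15
  per_person = 110.15 / 3 = 36.716667 -> 36.72
  -> per_person = 36.72
$36.72
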